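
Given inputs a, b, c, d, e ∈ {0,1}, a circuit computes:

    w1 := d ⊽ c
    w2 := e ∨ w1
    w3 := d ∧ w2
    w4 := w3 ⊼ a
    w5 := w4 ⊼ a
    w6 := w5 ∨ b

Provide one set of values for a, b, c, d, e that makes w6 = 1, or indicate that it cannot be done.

Check with a=0, b=1, c=1, d=0, e=1:
w1 = d ⊽ c = 0 ⊽ 1 = 0
w2 = e ∨ w1 = 1 ∨ 0 = 1
w3 = d ∧ w2 = 0 ∧ 1 = 0
w4 = w3 ⊼ a = 0 ⊼ 0 = 1
w5 = w4 ⊼ a = 1 ⊼ 0 = 1
w6 = w5 ∨ b = 1 ∨ 1 = 1
So w6 = 1 as required.

a=0, b=1, c=1, d=0, e=1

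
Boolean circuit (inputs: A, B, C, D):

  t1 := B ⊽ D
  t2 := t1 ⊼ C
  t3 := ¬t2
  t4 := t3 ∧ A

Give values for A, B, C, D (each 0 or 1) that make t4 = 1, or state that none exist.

Check with A=1 B=0 C=1 D=0:
t1 = B ⊽ D = 0 ⊽ 0 = 1
t2 = t1 ⊼ C = 1 ⊼ 1 = 0
t3 = ¬t2 = ¬0 = 1
t4 = t3 ∧ A = 1 ∧ 1 = 1
So t4 = 1 as required.

A=1 B=0 C=1 D=0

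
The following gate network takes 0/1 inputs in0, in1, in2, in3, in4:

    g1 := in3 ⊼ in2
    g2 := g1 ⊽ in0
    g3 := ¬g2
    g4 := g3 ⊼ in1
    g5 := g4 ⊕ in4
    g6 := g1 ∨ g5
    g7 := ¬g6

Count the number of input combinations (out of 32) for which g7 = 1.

g7 = ¬g6 must be 1, so g6 = 0.
Enumerating the 32 input combinations, 4 give g7 = 1 and 28 give g7 = 0.

4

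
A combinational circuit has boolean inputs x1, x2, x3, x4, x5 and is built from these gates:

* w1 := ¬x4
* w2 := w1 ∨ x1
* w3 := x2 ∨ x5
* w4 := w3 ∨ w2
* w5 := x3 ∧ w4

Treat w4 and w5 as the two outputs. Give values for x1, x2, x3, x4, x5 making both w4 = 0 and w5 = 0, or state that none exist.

x1=0, x2=0, x3=0, x4=1, x5=0

Check with x1=0, x2=0, x3=0, x4=1, x5=0:
w1 = ¬x4 = ¬1 = 0
w2 = w1 ∨ x1 = 0 ∨ 0 = 0
w3 = x2 ∨ x5 = 0 ∨ 0 = 0
w4 = w3 ∨ w2 = 0 ∨ 0 = 0
w5 = x3 ∧ w4 = 0 ∧ 0 = 0
So w4 = 0 and w5 = 0.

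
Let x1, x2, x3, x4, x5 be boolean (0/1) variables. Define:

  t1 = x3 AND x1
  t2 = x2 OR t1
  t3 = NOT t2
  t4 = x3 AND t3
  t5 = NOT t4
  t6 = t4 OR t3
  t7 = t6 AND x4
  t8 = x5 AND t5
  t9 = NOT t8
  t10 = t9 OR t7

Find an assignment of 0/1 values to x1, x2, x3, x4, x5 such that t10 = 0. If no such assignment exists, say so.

t10 = t9 OR t7 must be 0, so both t9 = 0 and t7 = 0.
t9 = NOT t8 must be 0, so t8 = 1.
Check with x1=1, x2=0, x3=1, x4=1, x5=1:
t1 = x3 AND x1 = 1 AND 1 = 1
t2 = x2 OR t1 = 0 OR 1 = 1
t3 = NOT t2 = NOT 1 = 0
t4 = x3 AND t3 = 1 AND 0 = 0
t5 = NOT t4 = NOT 0 = 1
t6 = t4 OR t3 = 0 OR 0 = 0
t7 = t6 AND x4 = 0 AND 1 = 0
t8 = x5 AND t5 = 1 AND 1 = 1
t9 = NOT t8 = NOT 1 = 0
t10 = t9 OR t7 = 0 OR 0 = 0
So t10 = 0 as required.

x1=1, x2=0, x3=1, x4=1, x5=1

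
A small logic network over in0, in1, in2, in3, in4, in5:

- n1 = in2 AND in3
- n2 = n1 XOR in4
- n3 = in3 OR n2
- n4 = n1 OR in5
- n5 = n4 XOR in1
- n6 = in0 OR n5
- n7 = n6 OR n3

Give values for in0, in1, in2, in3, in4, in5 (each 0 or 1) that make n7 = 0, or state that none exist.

n7 = n6 OR n3 must be 0, so both n6 = 0 and n3 = 0.
n6 = in0 OR n5 must be 0, so both in0 = 0 and n5 = 0.
n3 = in3 OR n2 must be 0, so both in3 = 0 and n2 = 0.
Check with in0=0, in1=1, in2=1, in3=0, in4=0, in5=1:
n1 = in2 AND in3 = 1 AND 0 = 0
n2 = n1 XOR in4 = 0 XOR 0 = 0
n3 = in3 OR n2 = 0 OR 0 = 0
n4 = n1 OR in5 = 0 OR 1 = 1
n5 = n4 XOR in1 = 1 XOR 1 = 0
n6 = in0 OR n5 = 0 OR 0 = 0
n7 = n6 OR n3 = 0 OR 0 = 0
So n7 = 0 as required.

in0=0, in1=1, in2=1, in3=0, in4=0, in5=1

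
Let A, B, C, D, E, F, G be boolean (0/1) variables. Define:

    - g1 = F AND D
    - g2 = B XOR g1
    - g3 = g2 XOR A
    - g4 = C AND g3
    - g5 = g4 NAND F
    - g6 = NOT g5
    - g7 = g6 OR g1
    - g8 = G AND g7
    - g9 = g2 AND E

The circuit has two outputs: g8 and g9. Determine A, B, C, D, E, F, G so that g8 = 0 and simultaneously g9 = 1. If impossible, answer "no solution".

A=1, B=0, C=0, D=1, E=1, F=1, G=0

Check with A=1, B=0, C=0, D=1, E=1, F=1, G=0:
g1 = F AND D = 1 AND 1 = 1
g2 = B XOR g1 = 0 XOR 1 = 1
g3 = g2 XOR A = 1 XOR 1 = 0
g4 = C AND g3 = 0 AND 0 = 0
g5 = g4 NAND F = 0 NAND 1 = 1
g6 = NOT g5 = NOT 1 = 0
g7 = g6 OR g1 = 0 OR 1 = 1
g8 = G AND g7 = 0 AND 1 = 0
g9 = g2 AND E = 1 AND 1 = 1
So g8 = 0 and g9 = 1.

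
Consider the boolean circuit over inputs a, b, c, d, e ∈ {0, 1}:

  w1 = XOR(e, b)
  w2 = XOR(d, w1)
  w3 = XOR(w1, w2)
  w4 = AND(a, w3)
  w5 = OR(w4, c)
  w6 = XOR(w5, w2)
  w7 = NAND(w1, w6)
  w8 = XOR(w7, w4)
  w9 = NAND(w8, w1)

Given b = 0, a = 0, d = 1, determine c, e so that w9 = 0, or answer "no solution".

c=0, e=1

w9 = NAND(w8, w1) must be 0, so both w8 = 1 and w1 = 1.
w8 = XOR(w7, w4) must be 1, so w7 and w4 differ.
Check with b = 0, a = 0, d = 1 and c=0, e=1:
w1 = XOR(e, b) = XOR(1, 0) = 1
w2 = XOR(d, w1) = XOR(1, 1) = 0
w3 = XOR(w1, w2) = XOR(1, 0) = 1
w4 = AND(a, w3) = AND(0, 1) = 0
w5 = OR(w4, c) = OR(0, 0) = 0
w6 = XOR(w5, w2) = XOR(0, 0) = 0
w7 = NAND(w1, w6) = NAND(1, 0) = 1
w8 = XOR(w7, w4) = XOR(1, 0) = 1
w9 = NAND(w8, w1) = NAND(1, 1) = 0
So w9 = 0.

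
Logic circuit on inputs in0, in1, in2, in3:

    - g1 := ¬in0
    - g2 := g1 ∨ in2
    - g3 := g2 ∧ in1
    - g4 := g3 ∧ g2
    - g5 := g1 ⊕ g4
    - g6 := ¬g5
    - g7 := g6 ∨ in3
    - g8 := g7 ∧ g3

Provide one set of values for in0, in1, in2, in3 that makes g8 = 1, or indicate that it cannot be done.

in0=1, in1=1, in2=1, in3=1

g8 = g7 ∧ g3 must be 1, so both g7 = 1 and g3 = 1.
Check with in0=1, in1=1, in2=1, in3=1:
g1 = ¬in0 = ¬1 = 0
g2 = g1 ∨ in2 = 0 ∨ 1 = 1
g3 = g2 ∧ in1 = 1 ∧ 1 = 1
g4 = g3 ∧ g2 = 1 ∧ 1 = 1
g5 = g1 ⊕ g4 = 0 ⊕ 1 = 1
g6 = ¬g5 = ¬1 = 0
g7 = g6 ∨ in3 = 0 ∨ 1 = 1
g8 = g7 ∧ g3 = 1 ∧ 1 = 1
So g8 = 1 as required.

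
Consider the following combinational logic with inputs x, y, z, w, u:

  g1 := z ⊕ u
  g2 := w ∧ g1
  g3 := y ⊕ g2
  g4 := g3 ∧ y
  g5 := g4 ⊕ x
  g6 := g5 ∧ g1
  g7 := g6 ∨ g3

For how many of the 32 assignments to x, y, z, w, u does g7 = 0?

12

g7 = g6 ∨ g3 must be 0, so both g6 = 0 and g3 = 0.
Enumerating the 32 input combinations, 12 give g7 = 0 and 20 give g7 = 1.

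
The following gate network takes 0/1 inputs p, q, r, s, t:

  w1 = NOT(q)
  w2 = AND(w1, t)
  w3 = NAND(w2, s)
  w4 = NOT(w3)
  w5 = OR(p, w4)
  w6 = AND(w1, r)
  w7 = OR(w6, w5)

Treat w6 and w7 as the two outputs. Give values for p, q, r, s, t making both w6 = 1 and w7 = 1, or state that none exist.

Check with p=1, q=0, r=1, s=1, t=0:
w1 = NOT(q) = NOT 0 = 1
w2 = AND(w1, t) = AND(1, 0) = 0
w3 = NAND(w2, s) = NAND(0, 1) = 1
w4 = NOT(w3) = NOT 1 = 0
w5 = OR(p, w4) = OR(1, 0) = 1
w6 = AND(w1, r) = AND(1, 1) = 1
w7 = OR(w6, w5) = OR(1, 1) = 1
So w6 = 1 and w7 = 1.

p=1, q=0, r=1, s=1, t=0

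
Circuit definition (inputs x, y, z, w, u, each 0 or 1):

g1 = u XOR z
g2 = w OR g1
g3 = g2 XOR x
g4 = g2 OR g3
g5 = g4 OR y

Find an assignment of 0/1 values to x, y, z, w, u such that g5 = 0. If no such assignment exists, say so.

g5 = g4 OR y must be 0, so both g4 = 0 and y = 0.
Check with x=0, y=0, z=1, w=0, u=1:
g1 = u XOR z = 1 XOR 1 = 0
g2 = w OR g1 = 0 OR 0 = 0
g3 = g2 XOR x = 0 XOR 0 = 0
g4 = g2 OR g3 = 0 OR 0 = 0
g5 = g4 OR y = 0 OR 0 = 0
So g5 = 0 as required.

x=0, y=0, z=1, w=0, u=1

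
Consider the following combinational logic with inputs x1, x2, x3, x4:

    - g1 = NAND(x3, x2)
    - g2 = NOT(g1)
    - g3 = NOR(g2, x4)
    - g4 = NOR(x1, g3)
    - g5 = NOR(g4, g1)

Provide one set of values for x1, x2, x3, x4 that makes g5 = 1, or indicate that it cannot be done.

x1=1, x2=1, x3=1, x4=0

g5 = NOR(g4, g1) must be 1, so both g4 = 0 and g1 = 0.
Check with x1=1, x2=1, x3=1, x4=0:
g1 = NAND(x3, x2) = NAND(1, 1) = 0
g2 = NOT(g1) = NOT 0 = 1
g3 = NOR(g2, x4) = NOR(1, 0) = 0
g4 = NOR(x1, g3) = NOR(1, 0) = 0
g5 = NOR(g4, g1) = NOR(0, 0) = 1
So g5 = 1 as required.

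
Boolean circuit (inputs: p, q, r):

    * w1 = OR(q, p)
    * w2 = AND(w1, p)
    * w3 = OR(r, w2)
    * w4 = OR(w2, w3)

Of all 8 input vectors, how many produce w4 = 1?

6

w4 = OR(w2, w3) must be 1, so at least one of w2, w3 is 1.
Satisfying assignments:
  p=0, q=0, r=1
  p=0, q=1, r=1
  p=1, q=0, r=0
  p=1, q=0, r=1
  p=1, q=1, r=0
  p=1, q=1, r=1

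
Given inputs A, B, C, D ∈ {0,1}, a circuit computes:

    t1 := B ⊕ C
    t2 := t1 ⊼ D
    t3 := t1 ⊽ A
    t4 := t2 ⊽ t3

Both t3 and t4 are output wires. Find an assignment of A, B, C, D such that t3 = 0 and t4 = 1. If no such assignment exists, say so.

Check with A=0, B=0, C=1, D=1:
t1 = B ⊕ C = 0 ⊕ 1 = 1
t2 = t1 ⊼ D = 1 ⊼ 1 = 0
t3 = t1 ⊽ A = 1 ⊽ 0 = 0
t4 = t2 ⊽ t3 = 0 ⊽ 0 = 1
So t3 = 0 and t4 = 1.

A=0, B=0, C=1, D=1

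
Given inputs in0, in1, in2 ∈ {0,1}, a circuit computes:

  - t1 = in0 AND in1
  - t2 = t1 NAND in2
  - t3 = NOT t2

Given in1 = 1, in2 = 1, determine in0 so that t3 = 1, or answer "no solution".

in0=1

t3 = NOT t2 must be 1, so t2 = 0.
Check with in1 = 1, in2 = 1 and in0=1:
t1 = in0 AND in1 = 1 AND 1 = 1
t2 = t1 NAND in2 = 1 NAND 1 = 0
t3 = NOT t2 = NOT 0 = 1
So t3 = 1.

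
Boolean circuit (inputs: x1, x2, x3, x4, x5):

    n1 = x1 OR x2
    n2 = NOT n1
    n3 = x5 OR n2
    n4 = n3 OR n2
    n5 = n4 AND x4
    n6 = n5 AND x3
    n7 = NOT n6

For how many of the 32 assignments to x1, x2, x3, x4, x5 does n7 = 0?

5

n7 = NOT n6 must be 0, so n6 = 1.
Satisfying assignments:
  x1=0, x2=0, x3=1, x4=1, x5=0
  x1=0, x2=0, x3=1, x4=1, x5=1
  x1=0, x2=1, x3=1, x4=1, x5=1
  x1=1, x2=0, x3=1, x4=1, x5=1
  x1=1, x2=1, x3=1, x4=1, x5=1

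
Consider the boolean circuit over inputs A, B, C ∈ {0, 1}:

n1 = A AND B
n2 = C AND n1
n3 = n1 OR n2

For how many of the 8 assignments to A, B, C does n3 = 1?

2

n3 = n1 OR n2 must be 1, so at least one of n1, n2 is 1.
Enumerating the 8 input combinations, 2 give n3 = 1 and 6 give n3 = 0.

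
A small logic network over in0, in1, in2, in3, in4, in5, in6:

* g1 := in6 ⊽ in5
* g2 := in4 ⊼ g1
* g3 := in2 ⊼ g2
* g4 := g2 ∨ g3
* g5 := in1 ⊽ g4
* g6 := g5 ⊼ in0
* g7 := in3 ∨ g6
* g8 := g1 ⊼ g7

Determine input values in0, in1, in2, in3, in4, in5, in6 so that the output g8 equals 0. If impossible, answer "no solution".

g8 = g1 ⊼ g7 must be 0, so both g1 = 1 and g7 = 1.
g1 = in6 ⊽ in5 must be 1, so both in6 = 0 and in5 = 0.
g7 = in3 ∨ g6 must be 1, so at least one of in3, g6 is 1.
Check with in0=0, in1=1, in2=1, in3=1, in4=1, in5=0, in6=0:
g1 = in6 ⊽ in5 = 0 ⊽ 0 = 1
g2 = in4 ⊼ g1 = 1 ⊼ 1 = 0
g3 = in2 ⊼ g2 = 1 ⊼ 0 = 1
g4 = g2 ∨ g3 = 0 ∨ 1 = 1
g5 = in1 ⊽ g4 = 1 ⊽ 1 = 0
g6 = g5 ⊼ in0 = 0 ⊼ 0 = 1
g7 = in3 ∨ g6 = 1 ∨ 1 = 1
g8 = g1 ⊼ g7 = 1 ⊼ 1 = 0
So g8 = 0 as required.

in0=0, in1=1, in2=1, in3=1, in4=1, in5=0, in6=0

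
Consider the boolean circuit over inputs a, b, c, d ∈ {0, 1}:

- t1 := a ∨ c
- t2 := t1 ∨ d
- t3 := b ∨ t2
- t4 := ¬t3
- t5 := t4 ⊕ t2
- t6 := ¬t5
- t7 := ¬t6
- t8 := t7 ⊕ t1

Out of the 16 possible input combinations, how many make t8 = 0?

t8 = t7 ⊕ t1 must be 0, so t7 and t1 are equal.
Enumerating the 16 input combinations, 13 give t8 = 0 and 3 give t8 = 1.

13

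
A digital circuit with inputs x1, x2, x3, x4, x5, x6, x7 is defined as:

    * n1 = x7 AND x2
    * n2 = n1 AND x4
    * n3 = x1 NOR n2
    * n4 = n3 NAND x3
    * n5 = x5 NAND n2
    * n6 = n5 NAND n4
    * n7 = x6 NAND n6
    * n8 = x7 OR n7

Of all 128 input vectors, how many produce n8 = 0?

n8 = x7 OR n7 must be 0, so both x7 = 0 and n7 = 0.
n7 = x6 NAND n6 must be 0, so both x6 = 1 and n6 = 1.
Enumerating the 128 input combinations, 8 give n8 = 0 and 120 give n8 = 1.

8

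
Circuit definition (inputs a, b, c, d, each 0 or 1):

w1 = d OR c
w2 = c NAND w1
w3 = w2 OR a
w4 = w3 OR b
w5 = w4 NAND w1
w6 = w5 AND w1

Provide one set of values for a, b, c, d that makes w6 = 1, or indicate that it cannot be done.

a=0, b=0, c=1, d=1

w6 = w5 AND w1 must be 1, so both w5 = 1 and w1 = 1.
w5 = w4 NAND w1 must be 1, so at least one of w4, w1 is 0.
w1 = d OR c must be 1, so at least one of d, c is 1.
Check with a=0, b=0, c=1, d=1:
w1 = d OR c = 1 OR 1 = 1
w2 = c NAND w1 = 1 NAND 1 = 0
w3 = w2 OR a = 0 OR 0 = 0
w4 = w3 OR b = 0 OR 0 = 0
w5 = w4 NAND w1 = 0 NAND 1 = 1
w6 = w5 AND w1 = 1 AND 1 = 1
So w6 = 1 as required.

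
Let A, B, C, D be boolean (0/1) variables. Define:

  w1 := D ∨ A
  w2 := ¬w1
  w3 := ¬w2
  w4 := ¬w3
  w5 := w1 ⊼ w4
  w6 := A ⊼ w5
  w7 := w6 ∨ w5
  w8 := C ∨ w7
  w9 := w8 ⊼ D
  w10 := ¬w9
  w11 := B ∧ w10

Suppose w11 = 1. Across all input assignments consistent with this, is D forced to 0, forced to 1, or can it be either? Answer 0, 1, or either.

w11 = B ∧ w10 must be 1, so both B = 1 and w10 = 1.
w10 = ¬w9 must be 1, so w9 = 0.
w9 = w8 ⊼ D must be 0, so both w8 = 1 and D = 1.
Every assignment with w11 = 1 has D = 1; there are 4 such assignment(s).
  A=0, B=1, C=0, D=1
  A=0, B=1, C=1, D=1
  A=1, B=1, C=0, D=1
  A=1, B=1, C=1, D=1

1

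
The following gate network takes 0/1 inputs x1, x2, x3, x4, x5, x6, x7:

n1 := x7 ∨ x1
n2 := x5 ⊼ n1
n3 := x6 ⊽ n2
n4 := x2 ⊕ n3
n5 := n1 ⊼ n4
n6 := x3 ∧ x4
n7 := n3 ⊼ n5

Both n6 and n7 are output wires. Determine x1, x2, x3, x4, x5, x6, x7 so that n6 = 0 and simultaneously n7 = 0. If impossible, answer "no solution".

Check with x1=1, x2=1, x3=0, x4=1, x5=1, x6=0, x7=0:
n1 = x7 ∨ x1 = 0 ∨ 1 = 1
n2 = x5 ⊼ n1 = 1 ⊼ 1 = 0
n3 = x6 ⊽ n2 = 0 ⊽ 0 = 1
n4 = x2 ⊕ n3 = 1 ⊕ 1 = 0
n5 = n1 ⊼ n4 = 1 ⊼ 0 = 1
n6 = x3 ∧ x4 = 0 ∧ 1 = 0
n7 = n3 ⊼ n5 = 1 ⊼ 1 = 0
So n6 = 0 and n7 = 0.

x1=1, x2=1, x3=0, x4=1, x5=1, x6=0, x7=0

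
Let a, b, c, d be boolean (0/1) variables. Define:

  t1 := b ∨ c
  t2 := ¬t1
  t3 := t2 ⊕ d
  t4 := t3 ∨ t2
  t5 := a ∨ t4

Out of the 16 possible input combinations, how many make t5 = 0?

3

t5 = a ∨ t4 must be 0, so both a = 0 and t4 = 0.
t4 = t3 ∨ t2 must be 0, so both t3 = 0 and t2 = 0.
Satisfying assignments:
  a=0, b=0, c=1, d=0
  a=0, b=1, c=0, d=0
  a=0, b=1, c=1, d=0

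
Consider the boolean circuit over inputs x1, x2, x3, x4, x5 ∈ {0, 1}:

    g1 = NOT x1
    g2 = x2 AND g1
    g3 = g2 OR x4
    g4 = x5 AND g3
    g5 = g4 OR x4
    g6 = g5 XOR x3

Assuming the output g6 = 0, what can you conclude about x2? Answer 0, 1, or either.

either

Both values of x2 occur among assignments with g6 = 0:
  x2=0: x1=0, x2=0, x3=0, x4=0, x5=0
  x2=1: x1=0, x2=1, x3=0, x4=0, x5=0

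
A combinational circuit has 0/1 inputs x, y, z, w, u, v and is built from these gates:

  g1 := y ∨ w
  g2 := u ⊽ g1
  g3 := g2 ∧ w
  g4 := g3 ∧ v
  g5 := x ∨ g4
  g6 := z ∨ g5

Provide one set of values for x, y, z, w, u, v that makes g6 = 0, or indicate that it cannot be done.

g6 = z ∨ g5 must be 0, so both z = 0 and g5 = 0.
g5 = x ∨ g4 must be 0, so both x = 0 and g4 = 0.
g4 = g3 ∧ v must be 0, so at least one of g3, v is 0.
Check with x=0, y=1, z=0, w=0, u=1, v=0:
g1 = y ∨ w = 1 ∨ 0 = 1
g2 = u ⊽ g1 = 1 ⊽ 1 = 0
g3 = g2 ∧ w = 0 ∧ 0 = 0
g4 = g3 ∧ v = 0 ∧ 0 = 0
g5 = x ∨ g4 = 0 ∨ 0 = 0
g6 = z ∨ g5 = 0 ∨ 0 = 0
So g6 = 0 as required.

x=0, y=1, z=0, w=0, u=1, v=0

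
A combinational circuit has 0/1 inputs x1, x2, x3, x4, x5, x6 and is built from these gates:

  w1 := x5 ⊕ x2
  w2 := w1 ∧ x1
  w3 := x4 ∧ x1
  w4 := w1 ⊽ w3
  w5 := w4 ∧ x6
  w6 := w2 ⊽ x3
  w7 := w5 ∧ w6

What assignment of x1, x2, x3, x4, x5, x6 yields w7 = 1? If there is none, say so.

Check with x1=0, x2=0, x3=0, x4=1, x5=0, x6=1:
w1 = x5 ⊕ x2 = 0 ⊕ 0 = 0
w2 = w1 ∧ x1 = 0 ∧ 0 = 0
w3 = x4 ∧ x1 = 1 ∧ 0 = 0
w4 = w1 ⊽ w3 = 0 ⊽ 0 = 1
w5 = w4 ∧ x6 = 1 ∧ 1 = 1
w6 = w2 ⊽ x3 = 0 ⊽ 0 = 1
w7 = w5 ∧ w6 = 1 ∧ 1 = 1
So w7 = 1 as required.

x1=0, x2=0, x3=0, x4=1, x5=0, x6=1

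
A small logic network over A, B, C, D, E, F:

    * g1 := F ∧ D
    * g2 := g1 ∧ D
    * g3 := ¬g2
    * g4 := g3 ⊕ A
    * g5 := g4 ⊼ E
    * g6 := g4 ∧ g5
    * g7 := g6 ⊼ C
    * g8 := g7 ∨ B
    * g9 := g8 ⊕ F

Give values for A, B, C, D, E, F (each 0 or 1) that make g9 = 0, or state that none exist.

g9 = g8 ⊕ F must be 0, so g8 and F are equal.
Check with A=0, B=0, C=0, D=1, E=0, F=1:
g1 = F ∧ D = 1 ∧ 1 = 1
g2 = g1 ∧ D = 1 ∧ 1 = 1
g3 = ¬g2 = ¬1 = 0
g4 = g3 ⊕ A = 0 ⊕ 0 = 0
g5 = g4 ⊼ E = 0 ⊼ 0 = 1
g6 = g4 ∧ g5 = 0 ∧ 1 = 0
g7 = g6 ⊼ C = 0 ⊼ 0 = 1
g8 = g7 ∨ B = 1 ∨ 0 = 1
g9 = g8 ⊕ F = 1 ⊕ 1 = 0
So g9 = 0 as required.

A=0, B=0, C=0, D=1, E=0, F=1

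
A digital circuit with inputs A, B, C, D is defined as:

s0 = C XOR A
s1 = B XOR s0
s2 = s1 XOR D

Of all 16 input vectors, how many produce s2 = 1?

s2 = s1 XOR D must be 1, so s1 and D differ.
Enumerating the 16 input combinations, 8 give s2 = 1 and 8 give s2 = 0.

8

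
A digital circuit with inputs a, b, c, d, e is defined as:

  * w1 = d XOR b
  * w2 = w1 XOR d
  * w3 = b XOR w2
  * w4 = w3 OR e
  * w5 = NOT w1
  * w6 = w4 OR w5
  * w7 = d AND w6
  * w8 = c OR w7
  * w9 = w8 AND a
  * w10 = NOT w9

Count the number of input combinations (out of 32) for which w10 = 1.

w10 = NOT w9 must be 1, so w9 = 0.
w9 = w8 AND a must be 0, so at least one of w8, a is 0.
Enumerating the 32 input combinations, 21 give w10 = 1 and 11 give w10 = 0.

21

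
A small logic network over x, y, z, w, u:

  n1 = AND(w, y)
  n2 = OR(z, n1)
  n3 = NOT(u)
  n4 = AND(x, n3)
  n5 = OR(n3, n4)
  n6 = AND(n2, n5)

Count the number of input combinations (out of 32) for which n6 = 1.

10

n6 = AND(n2, n5) must be 1, so both n2 = 1 and n5 = 1.
n2 = OR(z, n1) must be 1, so at least one of z, n1 is 1.
Enumerating the 32 input combinations, 10 give n6 = 1 and 22 give n6 = 0.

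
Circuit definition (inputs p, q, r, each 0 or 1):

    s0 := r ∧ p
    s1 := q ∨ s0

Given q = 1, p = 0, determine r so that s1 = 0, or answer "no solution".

no solution exists

With q = 1, p = 0 fixed, none of the 2 settings of r give s1 = 0.
For example, with r=1:
s0 = r ∧ p = 1 ∧ 0 = 0
s1 = q ∨ s0 = 1 ∨ 0 = 1
giving s1 = 1 ≠ 0.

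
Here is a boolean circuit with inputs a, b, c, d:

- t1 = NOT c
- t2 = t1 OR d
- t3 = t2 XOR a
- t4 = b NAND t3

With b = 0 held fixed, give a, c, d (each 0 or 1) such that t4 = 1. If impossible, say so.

t4 = b NAND t3 must be 1, so at least one of b, t3 is 0.
Check with b = 0 and a=1, c=0, d=0:
t1 = NOT c = NOT 0 = 1
t2 = t1 OR d = 1 OR 0 = 1
t3 = t2 XOR a = 1 XOR 1 = 0
t4 = b NAND t3 = 0 NAND 0 = 1
So t4 = 1.

a=1, c=0, d=0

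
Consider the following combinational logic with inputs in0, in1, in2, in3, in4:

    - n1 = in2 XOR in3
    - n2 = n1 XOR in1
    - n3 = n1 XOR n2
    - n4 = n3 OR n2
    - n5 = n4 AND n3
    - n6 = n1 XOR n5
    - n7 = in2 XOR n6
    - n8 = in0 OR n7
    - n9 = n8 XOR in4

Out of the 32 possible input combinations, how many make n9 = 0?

16

n9 = n8 XOR in4 must be 0, so n8 and in4 are equal.
Enumerating the 32 input combinations, 16 give n9 = 0 and 16 give n9 = 1.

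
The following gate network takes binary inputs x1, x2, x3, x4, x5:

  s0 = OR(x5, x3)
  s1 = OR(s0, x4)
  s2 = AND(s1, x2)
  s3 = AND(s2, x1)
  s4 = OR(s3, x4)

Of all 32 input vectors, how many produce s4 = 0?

13

s4 = OR(s3, x4) must be 0, so both s3 = 0 and x4 = 0.
s3 = AND(s2, x1) must be 0, so at least one of s2, x1 is 0.
Enumerating the 32 input combinations, 13 give s4 = 0 and 19 give s4 = 1.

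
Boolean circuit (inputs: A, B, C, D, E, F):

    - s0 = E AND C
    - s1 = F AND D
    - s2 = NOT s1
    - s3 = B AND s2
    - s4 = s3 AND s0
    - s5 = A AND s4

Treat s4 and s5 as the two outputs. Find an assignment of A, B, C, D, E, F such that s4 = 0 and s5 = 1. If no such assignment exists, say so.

Across all 64 input combinations, none give both s4 = 0 and s5 = 1.

no solution exists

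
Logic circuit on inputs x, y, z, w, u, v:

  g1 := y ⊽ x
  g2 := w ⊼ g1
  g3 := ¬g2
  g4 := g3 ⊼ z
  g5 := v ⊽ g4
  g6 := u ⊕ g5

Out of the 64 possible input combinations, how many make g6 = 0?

32

g6 = u ⊕ g5 must be 0, so u and g5 are equal.
Enumerating the 64 input combinations, 32 give g6 = 0 and 32 give g6 = 1.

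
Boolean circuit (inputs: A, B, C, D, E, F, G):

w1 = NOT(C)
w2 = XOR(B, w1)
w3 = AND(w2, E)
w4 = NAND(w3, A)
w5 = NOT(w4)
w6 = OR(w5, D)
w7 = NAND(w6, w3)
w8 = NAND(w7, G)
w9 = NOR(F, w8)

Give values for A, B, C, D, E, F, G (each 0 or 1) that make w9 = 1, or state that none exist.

w9 = NOR(F, w8) must be 1, so both F = 0 and w8 = 0.
w8 = NAND(w7, G) must be 0, so both w7 = 1 and G = 1.
w7 = NAND(w6, w3) must be 1, so at least one of w6, w3 is 0.
Check with A=1 B=1 C=0 D=0 E=1 F=0 G=1:
w1 = NOT(C) = NOT 0 = 1
w2 = XOR(B, w1) = XOR(1, 1) = 0
w3 = AND(w2, E) = AND(0, 1) = 0
w4 = NAND(w3, A) = NAND(0, 1) = 1
w5 = NOT(w4) = NOT 1 = 0
w6 = OR(w5, D) = OR(0, 0) = 0
w7 = NAND(w6, w3) = NAND(0, 0) = 1
w8 = NAND(w7, G) = NAND(1, 1) = 0
w9 = NOR(F, w8) = NOR(0, 0) = 1
So w9 = 1 as required.

A=1 B=1 C=0 D=0 E=1 F=0 G=1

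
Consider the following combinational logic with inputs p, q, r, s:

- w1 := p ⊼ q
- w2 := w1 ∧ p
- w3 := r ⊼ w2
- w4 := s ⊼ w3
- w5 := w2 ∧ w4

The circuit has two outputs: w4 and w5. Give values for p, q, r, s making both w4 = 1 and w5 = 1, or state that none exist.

Check with p=1 q=0 r=1 s=1:
w1 = p ⊼ q = 1 ⊼ 0 = 1
w2 = w1 ∧ p = 1 ∧ 1 = 1
w3 = r ⊼ w2 = 1 ⊼ 1 = 0
w4 = s ⊼ w3 = 1 ⊼ 0 = 1
w5 = w2 ∧ w4 = 1 ∧ 1 = 1
So w4 = 1 and w5 = 1.

p=1 q=0 r=1 s=1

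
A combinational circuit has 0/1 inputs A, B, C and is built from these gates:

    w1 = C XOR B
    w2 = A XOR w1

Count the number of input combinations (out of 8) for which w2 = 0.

w2 = A XOR w1 must be 0, so A and w1 are equal.
Satisfying assignments:
  A=0, B=0, C=0
  A=0, B=1, C=1
  A=1, B=0, C=1
  A=1, B=1, C=0

4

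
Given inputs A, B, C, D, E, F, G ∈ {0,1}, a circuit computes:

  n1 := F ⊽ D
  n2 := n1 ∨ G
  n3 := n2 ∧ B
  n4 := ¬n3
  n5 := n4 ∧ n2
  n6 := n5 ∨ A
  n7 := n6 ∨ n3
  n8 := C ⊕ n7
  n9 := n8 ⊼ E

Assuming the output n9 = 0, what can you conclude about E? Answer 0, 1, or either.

n9 = n8 ⊼ E must be 0, so both n8 = 1 and E = 1.
Every assignment with n9 = 0 has E = 1; there are 32 such assignment(s).

1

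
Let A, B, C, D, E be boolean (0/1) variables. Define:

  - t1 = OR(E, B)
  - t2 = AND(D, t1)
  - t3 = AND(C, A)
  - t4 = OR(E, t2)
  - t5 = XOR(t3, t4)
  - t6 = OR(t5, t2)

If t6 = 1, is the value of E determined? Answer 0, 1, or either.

either

Both values of E occur among assignments with t6 = 1:
  E=0: A=0, B=1, C=0, D=1, E=0
  E=1: A=0, B=0, C=0, D=0, E=1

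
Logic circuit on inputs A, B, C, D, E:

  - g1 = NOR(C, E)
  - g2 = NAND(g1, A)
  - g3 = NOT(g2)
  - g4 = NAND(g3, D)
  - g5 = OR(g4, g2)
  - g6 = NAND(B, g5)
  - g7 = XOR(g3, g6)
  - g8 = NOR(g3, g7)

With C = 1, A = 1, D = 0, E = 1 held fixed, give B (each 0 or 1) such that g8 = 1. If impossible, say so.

Check with C = 1, A = 1, D = 0, E = 1 and B=1:
g1 = NOR(C, E) = NOR(1, 1) = 0
g2 = NAND(g1, A) = NAND(0, 1) = 1
g3 = NOT(g2) = NOT 1 = 0
g4 = NAND(g3, D) = NAND(0, 0) = 1
g5 = OR(g4, g2) = OR(1, 1) = 1
g6 = NAND(B, g5) = NAND(1, 1) = 0
g7 = XOR(g3, g6) = XOR(0, 0) = 0
g8 = NOR(g3, g7) = NOR(0, 0) = 1
So g8 = 1.

B=1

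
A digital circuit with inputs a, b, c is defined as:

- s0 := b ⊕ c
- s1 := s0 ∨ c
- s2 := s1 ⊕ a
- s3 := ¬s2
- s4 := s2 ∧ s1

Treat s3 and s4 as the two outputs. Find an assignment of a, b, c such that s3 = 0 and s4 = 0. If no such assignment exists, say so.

a=1, b=0, c=0

Check with a=1, b=0, c=0:
s0 = b ⊕ c = 0 ⊕ 0 = 0
s1 = s0 ∨ c = 0 ∨ 0 = 0
s2 = s1 ⊕ a = 0 ⊕ 1 = 1
s3 = ¬s2 = ¬1 = 0
s4 = s2 ∧ s1 = 1 ∧ 0 = 0
So s3 = 0 and s4 = 0.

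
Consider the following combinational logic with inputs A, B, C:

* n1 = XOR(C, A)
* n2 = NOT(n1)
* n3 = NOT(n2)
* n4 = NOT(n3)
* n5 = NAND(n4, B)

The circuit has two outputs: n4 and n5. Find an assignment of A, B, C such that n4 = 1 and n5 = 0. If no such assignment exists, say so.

A=1, B=1, C=1

Check with A=1, B=1, C=1:
n1 = XOR(C, A) = XOR(1, 1) = 0
n2 = NOT(n1) = NOT 0 = 1
n3 = NOT(n2) = NOT 1 = 0
n4 = NOT(n3) = NOT 0 = 1
n5 = NAND(n4, B) = NAND(1, 1) = 0
So n4 = 1 and n5 = 0.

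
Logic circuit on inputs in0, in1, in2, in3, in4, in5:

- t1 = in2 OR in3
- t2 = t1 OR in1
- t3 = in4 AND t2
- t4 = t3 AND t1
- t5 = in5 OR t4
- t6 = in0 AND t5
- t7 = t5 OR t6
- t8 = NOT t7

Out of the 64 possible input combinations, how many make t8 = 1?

20

t8 = NOT t7 must be 1, so t7 = 0.
t7 = t5 OR t6 must be 0, so both t5 = 0 and t6 = 0.
t5 = in5 OR t4 must be 0, so both in5 = 0 and t4 = 0.
Enumerating the 64 input combinations, 20 give t8 = 1 and 44 give t8 = 0.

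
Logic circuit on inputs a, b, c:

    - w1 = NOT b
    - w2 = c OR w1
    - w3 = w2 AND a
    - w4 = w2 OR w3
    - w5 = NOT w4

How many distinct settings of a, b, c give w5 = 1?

w5 = NOT w4 must be 1, so w4 = 0.
w4 = w2 OR w3 must be 0, so both w2 = 0 and w3 = 0.
w2 = c OR w1 must be 0, so both c = 0 and w1 = 0.
Satisfying assignments:
  a=0, b=1, c=0
  a=1, b=1, c=0

2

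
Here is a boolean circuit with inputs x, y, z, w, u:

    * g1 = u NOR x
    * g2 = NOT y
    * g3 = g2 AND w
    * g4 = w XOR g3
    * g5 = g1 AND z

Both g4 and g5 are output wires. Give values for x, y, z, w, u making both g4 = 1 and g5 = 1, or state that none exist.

x=0, y=1, z=1, w=1, u=0

Check with x=0, y=1, z=1, w=1, u=0:
g1 = u NOR x = 0 NOR 0 = 1
g2 = NOT y = NOT 1 = 0
g3 = g2 AND w = 0 AND 1 = 0
g4 = w XOR g3 = 1 XOR 0 = 1
g5 = g1 AND z = 1 AND 1 = 1
So g4 = 1 and g5 = 1.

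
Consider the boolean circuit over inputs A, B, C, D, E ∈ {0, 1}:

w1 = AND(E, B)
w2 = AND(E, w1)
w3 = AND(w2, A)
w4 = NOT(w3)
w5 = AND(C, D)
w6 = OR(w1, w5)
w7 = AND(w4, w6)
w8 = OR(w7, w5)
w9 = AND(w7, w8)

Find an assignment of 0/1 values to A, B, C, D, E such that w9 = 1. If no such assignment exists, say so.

A=1 B=1 C=1 D=1 E=0

w9 = AND(w7, w8) must be 1, so both w7 = 1 and w8 = 1.
w7 = AND(w4, w6) must be 1, so both w4 = 1 and w6 = 1.
Check with A=1 B=1 C=1 D=1 E=0:
w1 = AND(E, B) = AND(0, 1) = 0
w2 = AND(E, w1) = AND(0, 0) = 0
w3 = AND(w2, A) = AND(0, 1) = 0
w4 = NOT(w3) = NOT 0 = 1
w5 = AND(C, D) = AND(1, 1) = 1
w6 = OR(w1, w5) = OR(0, 1) = 1
w7 = AND(w4, w6) = AND(1, 1) = 1
w8 = OR(w7, w5) = OR(1, 1) = 1
w9 = AND(w7, w8) = AND(1, 1) = 1
So w9 = 1 as required.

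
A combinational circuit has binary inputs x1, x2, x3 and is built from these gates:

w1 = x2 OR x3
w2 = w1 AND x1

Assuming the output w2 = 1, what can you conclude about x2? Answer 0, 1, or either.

either

Both values of x2 occur among assignments with w2 = 1:
  x2=0: x1=1, x2=0, x3=1
  x2=1: x1=1, x2=1, x3=0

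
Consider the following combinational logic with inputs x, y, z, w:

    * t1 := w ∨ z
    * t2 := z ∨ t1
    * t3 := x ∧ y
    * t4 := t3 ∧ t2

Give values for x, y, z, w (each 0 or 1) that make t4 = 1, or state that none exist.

x=1, y=1, z=0, w=1

t4 = t3 ∧ t2 must be 1, so both t3 = 1 and t2 = 1.
t3 = x ∧ y must be 1, so both x = 1 and y = 1.
t2 = z ∨ t1 must be 1, so at least one of z, t1 is 1.
Check with x=1, y=1, z=0, w=1:
t1 = w ∨ z = 1 ∨ 0 = 1
t2 = z ∨ t1 = 0 ∨ 1 = 1
t3 = x ∧ y = 1 ∧ 1 = 1
t4 = t3 ∧ t2 = 1 ∧ 1 = 1
So t4 = 1 as required.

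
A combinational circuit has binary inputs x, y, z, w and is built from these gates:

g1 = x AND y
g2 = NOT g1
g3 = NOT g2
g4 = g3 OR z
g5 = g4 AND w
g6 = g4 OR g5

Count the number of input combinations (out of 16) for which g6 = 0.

6

g6 = g4 OR g5 must be 0, so both g4 = 0 and g5 = 0.
g4 = g3 OR z must be 0, so both g3 = 0 and z = 0.
Enumerating the 16 input combinations, 6 give g6 = 0 and 10 give g6 = 1.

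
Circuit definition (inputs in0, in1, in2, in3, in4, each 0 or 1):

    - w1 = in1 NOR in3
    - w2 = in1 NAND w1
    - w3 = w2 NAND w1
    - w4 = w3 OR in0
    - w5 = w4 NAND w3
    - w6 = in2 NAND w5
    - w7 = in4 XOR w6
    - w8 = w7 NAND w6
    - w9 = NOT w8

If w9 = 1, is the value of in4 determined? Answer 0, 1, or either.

w9 = NOT w8 must be 1, so w8 = 0.
Every assignment with w9 = 1 has in4 = 0; there are 14 such assignment(s).

0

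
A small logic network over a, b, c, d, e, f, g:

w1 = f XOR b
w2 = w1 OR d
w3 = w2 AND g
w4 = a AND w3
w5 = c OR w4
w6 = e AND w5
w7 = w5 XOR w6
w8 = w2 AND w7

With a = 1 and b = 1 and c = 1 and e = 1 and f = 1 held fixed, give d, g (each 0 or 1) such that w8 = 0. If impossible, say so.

d=0 g=1

w8 = w2 AND w7 must be 0, so at least one of w2, w7 is 0.
Check with a = 1 and b = 1 and c = 1 and e = 1 and f = 1 and d=0, g=1:
w1 = f XOR b = 1 XOR 1 = 0
w2 = w1 OR d = 0 OR 0 = 0
w3 = w2 AND g = 0 AND 1 = 0
w4 = a AND w3 = 1 AND 0 = 0
w5 = c OR w4 = 1 OR 0 = 1
w6 = e AND w5 = 1 AND 1 = 1
w7 = w5 XOR w6 = 1 XOR 1 = 0
w8 = w2 AND w7 = 0 AND 0 = 0
So w8 = 0.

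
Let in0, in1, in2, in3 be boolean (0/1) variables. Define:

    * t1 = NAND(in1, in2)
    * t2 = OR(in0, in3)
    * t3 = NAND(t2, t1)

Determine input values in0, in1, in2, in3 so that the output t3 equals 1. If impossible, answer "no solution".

Check with in0=0, in1=0, in2=1, in3=0:
t1 = NAND(in1, in2) = NAND(0, 1) = 1
t2 = OR(in0, in3) = OR(0, 0) = 0
t3 = NAND(t2, t1) = NAND(0, 1) = 1
So t3 = 1 as required.

in0=0, in1=0, in2=1, in3=0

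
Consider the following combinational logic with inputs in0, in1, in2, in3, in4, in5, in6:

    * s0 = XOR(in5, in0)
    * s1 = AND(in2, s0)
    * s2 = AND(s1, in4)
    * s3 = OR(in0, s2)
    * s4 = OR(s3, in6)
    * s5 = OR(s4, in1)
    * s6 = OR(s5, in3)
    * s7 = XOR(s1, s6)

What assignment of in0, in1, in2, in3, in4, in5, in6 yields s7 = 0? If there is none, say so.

in0=0 in1=1 in2=1 in3=0 in4=0 in5=1 in6=1

s7 = XOR(s1, s6) must be 0, so s1 and s6 are equal.
Check with in0=0 in1=1 in2=1 in3=0 in4=0 in5=1 in6=1:
s0 = XOR(in5, in0) = XOR(1, 0) = 1
s1 = AND(in2, s0) = AND(1, 1) = 1
s2 = AND(s1, in4) = AND(1, 0) = 0
s3 = OR(in0, s2) = OR(0, 0) = 0
s4 = OR(s3, in6) = OR(0, 1) = 1
s5 = OR(s4, in1) = OR(1, 1) = 1
s6 = OR(s5, in3) = OR(1, 0) = 1
s7 = XOR(s1, s6) = XOR(1, 1) = 0
So s7 = 0 as required.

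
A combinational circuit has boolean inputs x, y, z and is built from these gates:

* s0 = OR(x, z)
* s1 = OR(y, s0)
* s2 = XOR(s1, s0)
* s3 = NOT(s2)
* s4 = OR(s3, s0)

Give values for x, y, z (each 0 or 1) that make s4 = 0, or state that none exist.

x=0, y=1, z=0

Check with x=0, y=1, z=0:
s0 = OR(x, z) = OR(0, 0) = 0
s1 = OR(y, s0) = OR(1, 0) = 1
s2 = XOR(s1, s0) = XOR(1, 0) = 1
s3 = NOT(s2) = NOT 1 = 0
s4 = OR(s3, s0) = OR(0, 0) = 0
So s4 = 0 as required.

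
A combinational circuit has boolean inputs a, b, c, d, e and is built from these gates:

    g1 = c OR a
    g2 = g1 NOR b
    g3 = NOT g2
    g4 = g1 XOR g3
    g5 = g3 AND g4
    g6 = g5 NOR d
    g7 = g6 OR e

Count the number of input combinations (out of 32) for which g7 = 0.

g7 = g6 OR e must be 0, so both g6 = 0 and e = 0.
g6 = g5 NOR d must be 0, so at least one of g5, d is 1.
Enumerating the 32 input combinations, 9 give g7 = 0 and 23 give g7 = 1.

9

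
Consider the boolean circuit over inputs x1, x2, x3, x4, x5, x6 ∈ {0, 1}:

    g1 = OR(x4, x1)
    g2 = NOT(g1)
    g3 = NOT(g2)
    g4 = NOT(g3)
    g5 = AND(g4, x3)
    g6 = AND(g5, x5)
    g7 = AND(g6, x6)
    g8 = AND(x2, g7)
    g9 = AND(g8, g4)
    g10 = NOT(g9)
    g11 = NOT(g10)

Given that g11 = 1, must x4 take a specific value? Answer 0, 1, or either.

g11 = NOT(g10) must be 1, so g10 = 0.
Every assignment with g11 = 1 has x4 = 0; there are 1 such assignment(s).
  x1=0, x2=1, x3=1, x4=0, x5=1, x6=1

0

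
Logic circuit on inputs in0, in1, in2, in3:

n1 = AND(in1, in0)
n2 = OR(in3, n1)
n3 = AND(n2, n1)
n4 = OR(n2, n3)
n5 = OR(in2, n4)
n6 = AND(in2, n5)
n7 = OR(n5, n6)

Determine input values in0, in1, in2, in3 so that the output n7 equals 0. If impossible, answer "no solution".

n7 = OR(n5, n6) must be 0, so both n5 = 0 and n6 = 0.
n5 = OR(in2, n4) must be 0, so both in2 = 0 and n4 = 0.
Check with in0=0, in1=1, in2=0, in3=0:
n1 = AND(in1, in0) = AND(1, 0) = 0
n2 = OR(in3, n1) = OR(0, 0) = 0
n3 = AND(n2, n1) = AND(0, 0) = 0
n4 = OR(n2, n3) = OR(0, 0) = 0
n5 = OR(in2, n4) = OR(0, 0) = 0
n6 = AND(in2, n5) = AND(0, 0) = 0
n7 = OR(n5, n6) = OR(0, 0) = 0
So n7 = 0 as required.

in0=0, in1=1, in2=0, in3=0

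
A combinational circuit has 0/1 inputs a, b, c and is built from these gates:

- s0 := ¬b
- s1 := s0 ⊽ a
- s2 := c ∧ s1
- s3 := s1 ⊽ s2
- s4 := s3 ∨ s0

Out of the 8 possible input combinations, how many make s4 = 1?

6

s4 = s3 ∨ s0 must be 1, so at least one of s3, s0 is 1.
Enumerating the 8 input combinations, 6 give s4 = 1 and 2 give s4 = 0.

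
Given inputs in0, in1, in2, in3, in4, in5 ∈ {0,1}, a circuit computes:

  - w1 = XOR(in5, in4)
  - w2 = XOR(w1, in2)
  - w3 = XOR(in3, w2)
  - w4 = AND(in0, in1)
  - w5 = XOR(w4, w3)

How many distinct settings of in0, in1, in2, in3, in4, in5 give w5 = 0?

w5 = XOR(w4, w3) must be 0, so w4 and w3 are equal.
Enumerating the 64 input combinations, 32 give w5 = 0 and 32 give w5 = 1.

32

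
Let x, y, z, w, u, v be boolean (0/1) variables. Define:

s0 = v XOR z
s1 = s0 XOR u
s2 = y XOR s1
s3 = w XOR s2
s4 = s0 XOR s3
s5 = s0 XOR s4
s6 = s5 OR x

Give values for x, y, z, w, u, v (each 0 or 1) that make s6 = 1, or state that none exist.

Check with x=1, y=0, z=1, w=1, u=0, v=0:
s0 = v XOR z = 0 XOR 1 = 1
s1 = s0 XOR u = 1 XOR 0 = 1
s2 = y XOR s1 = 0 XOR 1 = 1
s3 = w XOR s2 = 1 XOR 1 = 0
s4 = s0 XOR s3 = 1 XOR 0 = 1
s5 = s0 XOR s4 = 1 XOR 1 = 0
s6 = s5 OR x = 0 OR 1 = 1
So s6 = 1 as required.

x=1, y=0, z=1, w=1, u=0, v=0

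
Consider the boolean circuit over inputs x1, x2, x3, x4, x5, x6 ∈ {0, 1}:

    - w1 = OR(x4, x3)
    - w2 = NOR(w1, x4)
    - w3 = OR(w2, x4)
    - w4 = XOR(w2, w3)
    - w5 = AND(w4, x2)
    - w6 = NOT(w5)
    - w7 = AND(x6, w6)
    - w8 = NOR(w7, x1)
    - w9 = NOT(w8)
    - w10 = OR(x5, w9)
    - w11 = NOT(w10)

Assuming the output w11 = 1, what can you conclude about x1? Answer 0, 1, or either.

0

w11 = NOT(w10) must be 1, so w10 = 0.
Every assignment with w11 = 1 has x1 = 0; there are 10 such assignment(s).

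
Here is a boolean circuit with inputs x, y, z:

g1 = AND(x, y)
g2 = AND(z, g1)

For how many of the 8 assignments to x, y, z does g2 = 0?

7

g2 = AND(z, g1) must be 0, so at least one of z, g1 is 0.
Enumerating the 8 input combinations, 7 give g2 = 0 and 1 give g2 = 1.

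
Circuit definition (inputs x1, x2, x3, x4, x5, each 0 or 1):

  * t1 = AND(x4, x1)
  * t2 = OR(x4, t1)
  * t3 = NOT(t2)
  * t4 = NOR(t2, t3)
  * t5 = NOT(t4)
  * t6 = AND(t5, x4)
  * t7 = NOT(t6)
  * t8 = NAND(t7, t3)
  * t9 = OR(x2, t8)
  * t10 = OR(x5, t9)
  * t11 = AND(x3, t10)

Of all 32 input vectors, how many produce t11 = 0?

t11 = AND(x3, t10) must be 0, so at least one of x3, t10 is 0.
Enumerating the 32 input combinations, 18 give t11 = 0 and 14 give t11 = 1.

18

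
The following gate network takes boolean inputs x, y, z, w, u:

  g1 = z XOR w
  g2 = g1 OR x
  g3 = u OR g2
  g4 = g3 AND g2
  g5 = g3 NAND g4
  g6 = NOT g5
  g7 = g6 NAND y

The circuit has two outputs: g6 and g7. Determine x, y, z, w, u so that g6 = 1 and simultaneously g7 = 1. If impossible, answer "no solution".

x=1 y=0 z=1 w=0 u=1

Check with x=1 y=0 z=1 w=0 u=1:
g1 = z XOR w = 1 XOR 0 = 1
g2 = g1 OR x = 1 OR 1 = 1
g3 = u OR g2 = 1 OR 1 = 1
g4 = g3 AND g2 = 1 AND 1 = 1
g5 = g3 NAND g4 = 1 NAND 1 = 0
g6 = NOT g5 = NOT 0 = 1
g7 = g6 NAND y = 1 NAND 0 = 1
So g6 = 1 and g7 = 1.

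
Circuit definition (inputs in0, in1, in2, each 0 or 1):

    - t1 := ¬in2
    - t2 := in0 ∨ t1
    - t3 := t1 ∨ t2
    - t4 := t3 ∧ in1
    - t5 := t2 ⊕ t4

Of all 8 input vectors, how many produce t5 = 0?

t5 = t2 ⊕ t4 must be 0, so t2 and t4 are equal.
Enumerating the 8 input combinations, 5 give t5 = 0 and 3 give t5 = 1.

5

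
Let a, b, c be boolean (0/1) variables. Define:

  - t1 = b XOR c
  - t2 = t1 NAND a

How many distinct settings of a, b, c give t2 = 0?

t2 = t1 NAND a must be 0, so both t1 = 1 and a = 1.
t1 = b XOR c must be 1, so b and c differ.
Satisfying assignments:
  a=1, b=0, c=1
  a=1, b=1, c=0

2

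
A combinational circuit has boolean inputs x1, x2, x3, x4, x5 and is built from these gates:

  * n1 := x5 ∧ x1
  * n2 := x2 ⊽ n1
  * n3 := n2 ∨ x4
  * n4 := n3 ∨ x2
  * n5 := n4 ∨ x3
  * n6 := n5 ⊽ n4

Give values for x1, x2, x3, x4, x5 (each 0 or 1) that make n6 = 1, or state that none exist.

n6 = n5 ⊽ n4 must be 1, so both n5 = 0 and n4 = 0.
Check with x1=1, x2=0, x3=0, x4=0, x5=1:
n1 = x5 ∧ x1 = 1 ∧ 1 = 1
n2 = x2 ⊽ n1 = 0 ⊽ 1 = 0
n3 = n2 ∨ x4 = 0 ∨ 0 = 0
n4 = n3 ∨ x2 = 0 ∨ 0 = 0
n5 = n4 ∨ x3 = 0 ∨ 0 = 0
n6 = n5 ⊽ n4 = 0 ⊽ 0 = 1
So n6 = 1 as required.

x1=1, x2=0, x3=0, x4=0, x5=1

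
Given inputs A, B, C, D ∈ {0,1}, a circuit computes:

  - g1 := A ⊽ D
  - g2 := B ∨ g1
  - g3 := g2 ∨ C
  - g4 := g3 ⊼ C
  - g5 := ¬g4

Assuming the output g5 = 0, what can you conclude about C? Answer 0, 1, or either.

g5 = ¬g4 must be 0, so g4 = 1.
g4 = g3 ⊼ C must be 1, so at least one of g3, C is 0.
Every assignment with g5 = 0 has C = 0; there are 8 such assignment(s).

0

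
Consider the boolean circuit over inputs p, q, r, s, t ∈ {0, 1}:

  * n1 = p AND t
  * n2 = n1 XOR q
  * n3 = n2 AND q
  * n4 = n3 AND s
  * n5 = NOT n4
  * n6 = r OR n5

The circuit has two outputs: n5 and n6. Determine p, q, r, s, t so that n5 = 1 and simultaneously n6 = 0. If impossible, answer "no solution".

Across all 32 input combinations, none give both n5 = 1 and n6 = 0.

no solution exists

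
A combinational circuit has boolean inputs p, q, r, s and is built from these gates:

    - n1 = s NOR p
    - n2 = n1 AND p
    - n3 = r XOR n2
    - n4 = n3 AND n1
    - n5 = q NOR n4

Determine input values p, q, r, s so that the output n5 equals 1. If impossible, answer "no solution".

n5 = q NOR n4 must be 1, so both q = 0 and n4 = 0.
n4 = n3 AND n1 must be 0, so at least one of n3, n1 is 0.
Check with p=1, q=0, r=1, s=1:
n1 = s NOR p = 1 NOR 1 = 0
n2 = n1 AND p = 0 AND 1 = 0
n3 = r XOR n2 = 1 XOR 0 = 1
n4 = n3 AND n1 = 1 AND 0 = 0
n5 = q NOR n4 = 0 NOR 0 = 1
So n5 = 1 as required.

p=1, q=0, r=1, s=1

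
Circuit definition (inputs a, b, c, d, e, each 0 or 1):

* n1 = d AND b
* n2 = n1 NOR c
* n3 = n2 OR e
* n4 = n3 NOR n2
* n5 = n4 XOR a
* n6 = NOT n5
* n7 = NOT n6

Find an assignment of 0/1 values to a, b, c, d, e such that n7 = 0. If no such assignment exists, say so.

n7 = NOT n6 must be 0, so n6 = 1.
n6 = NOT n5 must be 1, so n5 = 0.
n5 = n4 XOR a must be 0, so n4 and a are equal.
Check with a=0 b=1 c=0 d=0 e=1:
n1 = d AND b = 0 AND 1 = 0
n2 = n1 NOR c = 0 NOR 0 = 1
n3 = n2 OR e = 1 OR 1 = 1
n4 = n3 NOR n2 = 1 NOR 1 = 0
n5 = n4 XOR a = 0 XOR 0 = 0
n6 = NOT n5 = NOT 0 = 1
n7 = NOT n6 = NOT 1 = 0
So n7 = 0 as required.

a=0 b=1 c=0 d=0 e=1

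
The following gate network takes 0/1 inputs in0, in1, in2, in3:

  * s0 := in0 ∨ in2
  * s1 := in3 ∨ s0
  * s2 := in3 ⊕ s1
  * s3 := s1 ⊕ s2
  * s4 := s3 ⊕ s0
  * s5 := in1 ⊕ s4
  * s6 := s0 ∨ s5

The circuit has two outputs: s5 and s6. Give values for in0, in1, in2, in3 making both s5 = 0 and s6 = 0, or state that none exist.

in0=0, in1=1, in2=0, in3=1

Check with in0=0, in1=1, in2=0, in3=1:
s0 = in0 ∨ in2 = 0 ∨ 0 = 0
s1 = in3 ∨ s0 = 1 ∨ 0 = 1
s2 = in3 ⊕ s1 = 1 ⊕ 1 = 0
s3 = s1 ⊕ s2 = 1 ⊕ 0 = 1
s4 = s3 ⊕ s0 = 1 ⊕ 0 = 1
s5 = in1 ⊕ s4 = 1 ⊕ 1 = 0
s6 = s0 ∨ s5 = 0 ∨ 0 = 0
So s5 = 0 and s6 = 0.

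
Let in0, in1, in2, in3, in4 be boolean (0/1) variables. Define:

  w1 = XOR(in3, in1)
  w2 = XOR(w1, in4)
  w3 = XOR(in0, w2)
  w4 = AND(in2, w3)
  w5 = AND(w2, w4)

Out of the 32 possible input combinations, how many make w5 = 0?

28

w5 = AND(w2, w4) must be 0, so at least one of w2, w4 is 0.
Enumerating the 32 input combinations, 28 give w5 = 0 and 4 give w5 = 1.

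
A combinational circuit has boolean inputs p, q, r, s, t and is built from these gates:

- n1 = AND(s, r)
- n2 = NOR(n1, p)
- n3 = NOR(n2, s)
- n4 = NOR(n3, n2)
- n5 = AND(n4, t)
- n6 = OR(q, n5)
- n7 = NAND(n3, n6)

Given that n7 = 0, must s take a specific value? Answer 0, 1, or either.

n7 = NAND(n3, n6) must be 0, so both n3 = 1 and n6 = 1.
n3 = NOR(n2, s) must be 1, so both n2 = 0 and s = 0.
n6 = OR(q, n5) must be 1, so at least one of q, n5 is 1.
Every assignment with n7 = 0 has s = 0; there are 4 such assignment(s).
  p=1, q=1, r=0, s=0, t=0
  p=1, q=1, r=0, s=0, t=1
  p=1, q=1, r=1, s=0, t=0
  p=1, q=1, r=1, s=0, t=1

0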